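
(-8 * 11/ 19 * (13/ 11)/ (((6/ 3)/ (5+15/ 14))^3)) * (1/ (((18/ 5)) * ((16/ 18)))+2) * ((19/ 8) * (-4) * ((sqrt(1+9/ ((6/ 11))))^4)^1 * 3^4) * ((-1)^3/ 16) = -598173103125/ 114688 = -5215655.54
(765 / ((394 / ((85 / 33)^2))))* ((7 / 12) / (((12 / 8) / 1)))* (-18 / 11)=-4298875 / 524414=-8.20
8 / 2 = 4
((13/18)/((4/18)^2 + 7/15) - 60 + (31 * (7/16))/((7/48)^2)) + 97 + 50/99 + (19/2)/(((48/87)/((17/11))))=296301595/421344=703.23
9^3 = 729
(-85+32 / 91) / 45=-7703 / 4095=-1.88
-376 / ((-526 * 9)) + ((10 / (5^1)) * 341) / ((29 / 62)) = 1458.15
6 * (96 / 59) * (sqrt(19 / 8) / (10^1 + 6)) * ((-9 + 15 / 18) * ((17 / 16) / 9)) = -833 * sqrt(38) / 5664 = -0.91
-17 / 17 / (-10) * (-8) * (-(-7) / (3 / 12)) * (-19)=2128 / 5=425.60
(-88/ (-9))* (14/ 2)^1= 616/ 9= 68.44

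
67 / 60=1.12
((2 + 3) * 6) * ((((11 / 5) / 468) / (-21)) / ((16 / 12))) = -11 / 2184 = -0.01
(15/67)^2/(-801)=-25/399521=-0.00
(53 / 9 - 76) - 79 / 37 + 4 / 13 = -311422 / 4329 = -71.94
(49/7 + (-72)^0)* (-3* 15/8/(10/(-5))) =45/2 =22.50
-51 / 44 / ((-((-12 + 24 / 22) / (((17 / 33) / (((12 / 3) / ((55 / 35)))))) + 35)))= -867 / 14140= -0.06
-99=-99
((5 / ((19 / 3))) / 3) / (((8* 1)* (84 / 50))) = 125 / 6384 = 0.02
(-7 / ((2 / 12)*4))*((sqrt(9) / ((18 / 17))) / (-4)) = 119 / 16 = 7.44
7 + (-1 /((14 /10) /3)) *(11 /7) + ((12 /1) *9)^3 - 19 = 61725135 /49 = 1259696.63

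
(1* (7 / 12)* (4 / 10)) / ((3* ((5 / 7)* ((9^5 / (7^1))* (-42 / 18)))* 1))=-49 / 8857350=-0.00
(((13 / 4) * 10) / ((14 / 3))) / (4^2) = 195 / 448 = 0.44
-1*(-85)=85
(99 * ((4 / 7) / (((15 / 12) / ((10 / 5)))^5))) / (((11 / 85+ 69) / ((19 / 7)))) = 1047822336 / 44988125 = 23.29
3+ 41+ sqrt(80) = 4 * sqrt(5)+ 44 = 52.94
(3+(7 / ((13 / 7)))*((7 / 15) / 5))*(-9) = -30.17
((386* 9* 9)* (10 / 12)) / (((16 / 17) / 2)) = 442935 / 8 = 55366.88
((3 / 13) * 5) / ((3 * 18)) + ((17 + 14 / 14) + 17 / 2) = 3103 / 117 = 26.52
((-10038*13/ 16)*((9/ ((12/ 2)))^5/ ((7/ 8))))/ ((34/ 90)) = -101925135/ 544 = -187362.38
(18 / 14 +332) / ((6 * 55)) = 2333 / 2310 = 1.01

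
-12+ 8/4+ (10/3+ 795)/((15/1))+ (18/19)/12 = 14809/342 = 43.30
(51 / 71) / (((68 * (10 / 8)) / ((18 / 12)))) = 9 / 710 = 0.01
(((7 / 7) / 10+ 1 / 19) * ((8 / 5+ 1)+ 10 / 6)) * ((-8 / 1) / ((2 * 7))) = -3712 / 9975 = -0.37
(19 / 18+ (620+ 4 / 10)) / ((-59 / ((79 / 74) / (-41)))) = 4418549 / 16110540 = 0.27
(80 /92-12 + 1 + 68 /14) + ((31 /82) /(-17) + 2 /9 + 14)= 18031079 /2019906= 8.93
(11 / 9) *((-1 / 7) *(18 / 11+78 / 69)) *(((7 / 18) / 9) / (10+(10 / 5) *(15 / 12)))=-0.00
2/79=0.03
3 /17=0.18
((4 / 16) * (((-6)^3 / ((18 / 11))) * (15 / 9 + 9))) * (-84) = 29568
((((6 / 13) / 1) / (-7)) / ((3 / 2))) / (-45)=4 / 4095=0.00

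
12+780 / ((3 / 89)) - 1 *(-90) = 23242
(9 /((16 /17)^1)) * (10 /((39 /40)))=1275 /13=98.08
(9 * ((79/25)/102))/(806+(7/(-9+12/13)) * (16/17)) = 711/2053220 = 0.00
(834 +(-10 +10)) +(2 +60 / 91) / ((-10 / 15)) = 75531 / 91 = 830.01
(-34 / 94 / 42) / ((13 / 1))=-17 / 25662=-0.00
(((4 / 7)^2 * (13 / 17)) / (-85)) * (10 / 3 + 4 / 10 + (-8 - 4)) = 25792 / 1062075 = 0.02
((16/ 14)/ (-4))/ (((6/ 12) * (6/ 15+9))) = -20/ 329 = -0.06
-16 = -16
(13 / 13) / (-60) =-1 / 60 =-0.02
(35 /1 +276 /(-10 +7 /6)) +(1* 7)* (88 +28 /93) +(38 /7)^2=157310267 /241521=651.33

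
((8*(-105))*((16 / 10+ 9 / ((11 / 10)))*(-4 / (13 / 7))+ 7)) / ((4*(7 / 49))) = 2957346 / 143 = 20680.74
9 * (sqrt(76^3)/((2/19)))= 12996 * sqrt(19)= 56648.25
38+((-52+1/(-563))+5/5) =-7320/563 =-13.00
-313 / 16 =-19.56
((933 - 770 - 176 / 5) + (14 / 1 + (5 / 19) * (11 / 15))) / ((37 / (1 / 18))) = 20234 / 94905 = 0.21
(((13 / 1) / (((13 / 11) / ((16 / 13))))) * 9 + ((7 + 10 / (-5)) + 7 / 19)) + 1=31669 / 247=128.21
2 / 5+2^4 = 82 / 5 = 16.40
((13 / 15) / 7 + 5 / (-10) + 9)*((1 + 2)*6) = 5433 / 35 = 155.23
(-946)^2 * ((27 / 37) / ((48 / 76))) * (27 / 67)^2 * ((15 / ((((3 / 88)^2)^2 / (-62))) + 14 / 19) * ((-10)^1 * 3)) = 576097237517087739420 / 166093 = 3468522078095330.56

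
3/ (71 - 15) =3/ 56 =0.05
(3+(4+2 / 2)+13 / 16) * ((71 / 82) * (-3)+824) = 9497055 / 1312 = 7238.61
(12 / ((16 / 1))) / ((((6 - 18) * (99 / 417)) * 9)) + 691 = 3283493 / 4752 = 690.97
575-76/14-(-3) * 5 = 4092/7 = 584.57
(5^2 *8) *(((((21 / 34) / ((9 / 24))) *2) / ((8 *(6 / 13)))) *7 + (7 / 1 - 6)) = 73900 / 51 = 1449.02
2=2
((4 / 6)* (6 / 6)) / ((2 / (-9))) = -3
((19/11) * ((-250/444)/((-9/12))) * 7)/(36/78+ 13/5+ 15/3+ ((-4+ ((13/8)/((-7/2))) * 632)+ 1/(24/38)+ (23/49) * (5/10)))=-423605000/13418940183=-0.03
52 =52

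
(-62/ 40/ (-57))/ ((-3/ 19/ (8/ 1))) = -62/ 45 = -1.38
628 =628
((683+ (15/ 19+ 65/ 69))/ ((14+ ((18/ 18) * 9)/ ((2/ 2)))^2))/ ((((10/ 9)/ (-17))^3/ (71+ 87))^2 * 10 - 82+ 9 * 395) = 23955459933032288469729/ 64275381021888215444090981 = 0.00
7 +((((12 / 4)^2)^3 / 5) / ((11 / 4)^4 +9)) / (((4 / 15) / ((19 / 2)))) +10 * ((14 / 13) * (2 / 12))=57670279 / 660855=87.27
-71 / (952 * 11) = -0.01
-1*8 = -8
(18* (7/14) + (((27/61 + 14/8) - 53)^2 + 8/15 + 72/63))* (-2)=-5184.13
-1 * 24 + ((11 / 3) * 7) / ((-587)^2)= -24808891 / 1033707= -24.00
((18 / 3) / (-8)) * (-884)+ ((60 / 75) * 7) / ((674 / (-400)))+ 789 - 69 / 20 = 9740827 / 6740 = 1445.23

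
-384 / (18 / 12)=-256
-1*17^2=-289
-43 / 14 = -3.07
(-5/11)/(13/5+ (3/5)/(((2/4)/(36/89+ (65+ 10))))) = -2225/455653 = -0.00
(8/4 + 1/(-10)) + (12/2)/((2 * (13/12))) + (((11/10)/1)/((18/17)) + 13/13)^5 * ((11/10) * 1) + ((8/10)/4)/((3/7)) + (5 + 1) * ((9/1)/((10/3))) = 1476167649044801/24564384000000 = 60.09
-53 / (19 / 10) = -530 / 19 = -27.89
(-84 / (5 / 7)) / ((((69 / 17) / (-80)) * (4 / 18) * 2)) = 119952 / 23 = 5215.30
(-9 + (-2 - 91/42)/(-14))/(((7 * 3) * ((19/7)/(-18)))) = 731/266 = 2.75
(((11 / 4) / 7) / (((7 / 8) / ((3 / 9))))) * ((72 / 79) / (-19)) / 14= -264 / 514843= -0.00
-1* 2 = -2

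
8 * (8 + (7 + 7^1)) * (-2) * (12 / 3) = -1408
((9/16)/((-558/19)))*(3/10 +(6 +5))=-2147/9920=-0.22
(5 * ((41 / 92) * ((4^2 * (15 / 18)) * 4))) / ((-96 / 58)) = -29725 / 414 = -71.80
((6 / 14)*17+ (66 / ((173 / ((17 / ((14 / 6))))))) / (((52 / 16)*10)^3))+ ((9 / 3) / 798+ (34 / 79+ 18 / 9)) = 9704166399481 / 998377766750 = 9.72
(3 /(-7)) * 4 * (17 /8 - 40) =909 /14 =64.93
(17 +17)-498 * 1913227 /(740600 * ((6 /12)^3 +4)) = -282972632 /1018325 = -277.88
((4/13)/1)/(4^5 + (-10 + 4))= 2/6617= 0.00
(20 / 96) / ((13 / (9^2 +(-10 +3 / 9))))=535 / 468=1.14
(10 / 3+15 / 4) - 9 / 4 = 29 / 6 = 4.83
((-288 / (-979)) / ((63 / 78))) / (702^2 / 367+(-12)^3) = -76336 / 80735193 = -0.00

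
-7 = -7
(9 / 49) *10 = 90 / 49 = 1.84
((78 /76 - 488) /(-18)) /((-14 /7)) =-18505 /1368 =-13.53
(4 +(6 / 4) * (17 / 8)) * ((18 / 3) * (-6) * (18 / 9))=-1035 / 2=-517.50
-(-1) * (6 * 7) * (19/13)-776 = -9290/13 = -714.62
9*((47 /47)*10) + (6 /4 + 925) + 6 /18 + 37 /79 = 482201 /474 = 1017.30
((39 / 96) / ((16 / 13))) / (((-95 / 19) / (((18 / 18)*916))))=-38701 / 640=-60.47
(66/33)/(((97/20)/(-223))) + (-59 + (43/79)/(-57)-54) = -89528314/436791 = -204.97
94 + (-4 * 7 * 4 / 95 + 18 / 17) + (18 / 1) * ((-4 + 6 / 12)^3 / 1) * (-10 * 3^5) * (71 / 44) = 3026230.87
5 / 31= 0.16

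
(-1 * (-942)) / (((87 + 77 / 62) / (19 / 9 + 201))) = 35587504 / 16413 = 2168.25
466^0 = 1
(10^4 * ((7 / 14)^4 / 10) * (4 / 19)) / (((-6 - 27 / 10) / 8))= -20000 / 1653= -12.10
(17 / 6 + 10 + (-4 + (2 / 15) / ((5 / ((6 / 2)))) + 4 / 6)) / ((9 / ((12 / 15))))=958 / 1125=0.85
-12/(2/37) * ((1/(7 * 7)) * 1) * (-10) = 45.31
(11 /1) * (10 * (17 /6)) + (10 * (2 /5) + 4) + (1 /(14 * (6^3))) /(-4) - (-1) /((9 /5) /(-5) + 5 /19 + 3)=108936877 /340416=320.01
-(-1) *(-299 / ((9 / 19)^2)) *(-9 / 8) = 107939 / 72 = 1499.15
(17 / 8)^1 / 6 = 0.35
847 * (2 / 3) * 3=1694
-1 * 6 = -6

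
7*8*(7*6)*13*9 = 275184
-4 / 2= -2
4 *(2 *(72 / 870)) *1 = 96 / 145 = 0.66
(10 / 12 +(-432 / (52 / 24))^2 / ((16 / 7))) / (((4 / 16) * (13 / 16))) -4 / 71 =40070812772 / 467961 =85628.53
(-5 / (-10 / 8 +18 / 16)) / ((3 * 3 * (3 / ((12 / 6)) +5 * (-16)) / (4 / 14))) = -160 / 9891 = -0.02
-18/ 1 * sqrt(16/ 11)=-72 * sqrt(11)/ 11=-21.71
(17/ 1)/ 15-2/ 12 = 0.97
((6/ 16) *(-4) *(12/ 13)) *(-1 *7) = 126/ 13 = 9.69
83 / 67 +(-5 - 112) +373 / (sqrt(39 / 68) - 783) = -1615315232 / 13896671 - 746 *sqrt(663) / 41690013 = -116.24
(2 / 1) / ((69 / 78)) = 52 / 23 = 2.26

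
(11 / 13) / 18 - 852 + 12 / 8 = -99503 / 117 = -850.45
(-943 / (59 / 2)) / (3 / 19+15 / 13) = -232921 / 9558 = -24.37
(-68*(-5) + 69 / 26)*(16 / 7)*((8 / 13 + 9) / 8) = 1113625 / 1183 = 941.36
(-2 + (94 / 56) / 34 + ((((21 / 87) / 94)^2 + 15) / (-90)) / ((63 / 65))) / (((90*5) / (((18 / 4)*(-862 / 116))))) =65527961533751 / 415443221071200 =0.16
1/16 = 0.06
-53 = -53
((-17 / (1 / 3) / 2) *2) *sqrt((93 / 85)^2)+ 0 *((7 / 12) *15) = -279 / 5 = -55.80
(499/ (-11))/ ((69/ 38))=-18962/ 759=-24.98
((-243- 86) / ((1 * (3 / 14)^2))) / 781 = -64484 / 7029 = -9.17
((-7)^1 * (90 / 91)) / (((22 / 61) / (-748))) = 186660 / 13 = 14358.46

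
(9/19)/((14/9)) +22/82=6247/10906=0.57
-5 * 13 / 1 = -65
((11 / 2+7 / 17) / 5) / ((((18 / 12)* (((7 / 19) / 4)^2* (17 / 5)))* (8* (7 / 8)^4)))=198139904 / 34000561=5.83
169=169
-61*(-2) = 122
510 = 510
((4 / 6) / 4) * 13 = 13 / 6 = 2.17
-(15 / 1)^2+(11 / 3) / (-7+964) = -58724 / 261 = -225.00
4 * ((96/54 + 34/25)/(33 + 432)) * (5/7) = 2824/146475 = 0.02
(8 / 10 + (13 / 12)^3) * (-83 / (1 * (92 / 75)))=-7427255 / 52992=-140.16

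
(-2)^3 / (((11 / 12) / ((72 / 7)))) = -6912 / 77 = -89.77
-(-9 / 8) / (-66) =-3 / 176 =-0.02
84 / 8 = 10.50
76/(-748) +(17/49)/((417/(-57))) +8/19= 6582866/24199483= 0.27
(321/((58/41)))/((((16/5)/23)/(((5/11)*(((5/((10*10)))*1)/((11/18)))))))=60.65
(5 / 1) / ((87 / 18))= 30 / 29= 1.03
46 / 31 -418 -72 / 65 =-841512 / 2015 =-417.62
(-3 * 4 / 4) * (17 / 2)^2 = -867 / 4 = -216.75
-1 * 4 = -4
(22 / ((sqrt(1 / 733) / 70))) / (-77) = -20 * sqrt(733) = -541.48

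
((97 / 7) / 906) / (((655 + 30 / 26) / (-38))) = -23959 / 27048630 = -0.00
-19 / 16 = -1.19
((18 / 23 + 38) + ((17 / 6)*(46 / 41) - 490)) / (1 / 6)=-2535002 / 943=-2688.23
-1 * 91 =-91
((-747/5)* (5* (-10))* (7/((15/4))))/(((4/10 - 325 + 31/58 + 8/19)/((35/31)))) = -896366800/18427237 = -48.64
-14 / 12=-1.17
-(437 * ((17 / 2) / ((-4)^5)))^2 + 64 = 213245415 / 4194304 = 50.84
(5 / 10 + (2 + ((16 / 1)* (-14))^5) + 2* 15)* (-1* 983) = 1108724399670889 / 2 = 554362199835444.50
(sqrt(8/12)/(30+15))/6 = sqrt(6)/810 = 0.00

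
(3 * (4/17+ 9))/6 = 157/34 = 4.62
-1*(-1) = 1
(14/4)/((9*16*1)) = 0.02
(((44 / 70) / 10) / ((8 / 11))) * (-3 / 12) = -121 / 5600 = -0.02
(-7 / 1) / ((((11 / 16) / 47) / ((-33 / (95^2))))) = 15792 / 9025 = 1.75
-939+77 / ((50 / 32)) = -22243 / 25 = -889.72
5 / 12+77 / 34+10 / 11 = 8057 / 2244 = 3.59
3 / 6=1 / 2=0.50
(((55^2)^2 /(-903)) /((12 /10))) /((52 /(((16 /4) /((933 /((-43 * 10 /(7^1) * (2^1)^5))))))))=7320500000 /5348889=1368.60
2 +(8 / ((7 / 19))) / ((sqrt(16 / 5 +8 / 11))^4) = 3.41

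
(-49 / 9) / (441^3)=-1 / 15752961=-0.00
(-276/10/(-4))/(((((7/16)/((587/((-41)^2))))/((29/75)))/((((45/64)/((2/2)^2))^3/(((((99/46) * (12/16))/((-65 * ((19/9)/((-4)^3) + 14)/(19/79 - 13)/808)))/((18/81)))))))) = 372013129324525/41453529373605888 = 0.01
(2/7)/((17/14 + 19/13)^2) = 9464/237169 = 0.04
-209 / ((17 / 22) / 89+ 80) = -409222 / 156657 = -2.61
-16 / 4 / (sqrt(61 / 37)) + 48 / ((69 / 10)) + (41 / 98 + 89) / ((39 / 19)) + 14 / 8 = 3063191 / 58604 - 4*sqrt(2257) / 61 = 49.15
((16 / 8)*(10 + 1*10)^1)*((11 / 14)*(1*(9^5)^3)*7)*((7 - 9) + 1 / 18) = -88075650951599850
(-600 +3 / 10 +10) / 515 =-5897 / 5150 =-1.15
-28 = -28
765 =765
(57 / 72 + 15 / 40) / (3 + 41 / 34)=119 / 429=0.28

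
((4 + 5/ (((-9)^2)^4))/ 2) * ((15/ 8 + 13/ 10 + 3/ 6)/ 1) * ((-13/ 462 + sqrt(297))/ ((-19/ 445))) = 1394541614011/ 287896470048-750907022929 * sqrt(33)/ 1454022576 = -2961.84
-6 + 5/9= -49/9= -5.44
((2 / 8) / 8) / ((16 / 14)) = 7 / 256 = 0.03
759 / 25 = 30.36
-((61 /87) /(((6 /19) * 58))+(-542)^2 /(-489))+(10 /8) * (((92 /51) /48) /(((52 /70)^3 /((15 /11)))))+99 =45406746143644309 /64879537117824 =699.86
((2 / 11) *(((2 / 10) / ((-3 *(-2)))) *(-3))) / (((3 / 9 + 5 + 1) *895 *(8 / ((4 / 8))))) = -3 / 14964400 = -0.00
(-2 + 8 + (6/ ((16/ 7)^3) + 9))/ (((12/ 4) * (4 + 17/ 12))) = 31749/ 33280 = 0.95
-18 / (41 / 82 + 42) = -36 / 85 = -0.42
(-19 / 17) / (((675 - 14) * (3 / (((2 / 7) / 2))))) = -19 / 235977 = -0.00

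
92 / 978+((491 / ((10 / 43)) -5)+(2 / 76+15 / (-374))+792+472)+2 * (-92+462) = 71414445721 / 17374170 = 4110.38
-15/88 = -0.17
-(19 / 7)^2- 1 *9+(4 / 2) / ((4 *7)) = -1597 / 98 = -16.30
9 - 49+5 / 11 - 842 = -9697 / 11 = -881.55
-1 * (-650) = 650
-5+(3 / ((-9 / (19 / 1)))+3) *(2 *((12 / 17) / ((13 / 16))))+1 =-2164 / 221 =-9.79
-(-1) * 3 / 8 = 3 / 8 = 0.38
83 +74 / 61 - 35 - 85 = -35.79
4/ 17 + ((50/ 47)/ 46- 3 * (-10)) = 556059/ 18377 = 30.26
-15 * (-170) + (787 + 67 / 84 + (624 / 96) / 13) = 280417 / 84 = 3338.30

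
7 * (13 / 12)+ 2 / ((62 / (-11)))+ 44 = 19057 / 372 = 51.23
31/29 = 1.07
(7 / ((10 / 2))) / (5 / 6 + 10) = 42 / 325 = 0.13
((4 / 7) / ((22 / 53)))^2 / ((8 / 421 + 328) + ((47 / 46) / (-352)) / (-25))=174077100800 / 30130790236393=0.01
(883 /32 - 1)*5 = 4255 /32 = 132.97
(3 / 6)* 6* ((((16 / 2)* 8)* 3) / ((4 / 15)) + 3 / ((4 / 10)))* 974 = 2125755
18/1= 18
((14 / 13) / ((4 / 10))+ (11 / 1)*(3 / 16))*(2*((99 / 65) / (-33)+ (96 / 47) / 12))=374831 / 317720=1.18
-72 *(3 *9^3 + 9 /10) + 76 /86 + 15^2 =-33820127 /215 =-157302.92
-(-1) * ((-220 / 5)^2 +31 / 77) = 149103 / 77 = 1936.40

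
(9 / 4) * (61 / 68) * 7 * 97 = 372771 / 272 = 1370.48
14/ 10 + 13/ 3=86/ 15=5.73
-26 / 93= -0.28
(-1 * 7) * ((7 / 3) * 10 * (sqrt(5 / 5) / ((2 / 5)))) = -1225 / 3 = -408.33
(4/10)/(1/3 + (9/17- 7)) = -102/1565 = -0.07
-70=-70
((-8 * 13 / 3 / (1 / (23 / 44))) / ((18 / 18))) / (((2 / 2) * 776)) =-299 / 12804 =-0.02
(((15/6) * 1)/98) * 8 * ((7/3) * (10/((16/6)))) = 25/14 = 1.79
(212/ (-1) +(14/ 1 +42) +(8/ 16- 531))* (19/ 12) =-26087/ 24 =-1086.96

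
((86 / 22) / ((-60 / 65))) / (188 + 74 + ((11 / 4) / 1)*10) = -559 / 38214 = -0.01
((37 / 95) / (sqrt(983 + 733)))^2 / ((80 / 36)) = 4107 / 103246000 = 0.00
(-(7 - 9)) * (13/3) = 26/3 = 8.67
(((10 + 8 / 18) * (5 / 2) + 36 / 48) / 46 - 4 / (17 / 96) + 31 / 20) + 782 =107195173 / 140760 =761.55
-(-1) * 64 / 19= 64 / 19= 3.37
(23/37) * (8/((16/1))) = 23/74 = 0.31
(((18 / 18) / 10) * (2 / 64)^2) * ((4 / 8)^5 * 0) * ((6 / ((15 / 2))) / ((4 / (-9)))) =0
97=97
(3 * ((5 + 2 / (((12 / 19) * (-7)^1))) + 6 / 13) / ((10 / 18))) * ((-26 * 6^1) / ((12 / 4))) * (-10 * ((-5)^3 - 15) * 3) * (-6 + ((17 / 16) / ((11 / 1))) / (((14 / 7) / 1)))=773526375 / 22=35160289.77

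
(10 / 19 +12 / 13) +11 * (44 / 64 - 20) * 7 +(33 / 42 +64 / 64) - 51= -42459465 / 27664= -1534.83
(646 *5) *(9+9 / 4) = 72675 / 2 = 36337.50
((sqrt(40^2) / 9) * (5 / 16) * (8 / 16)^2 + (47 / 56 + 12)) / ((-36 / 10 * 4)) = -16615 / 18144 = -0.92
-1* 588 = -588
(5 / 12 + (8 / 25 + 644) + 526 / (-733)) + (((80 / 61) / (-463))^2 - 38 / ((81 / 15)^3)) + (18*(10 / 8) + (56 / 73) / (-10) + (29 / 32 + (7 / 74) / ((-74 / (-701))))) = 614627339925489803720060347 / 920096152021236447525600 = 668.00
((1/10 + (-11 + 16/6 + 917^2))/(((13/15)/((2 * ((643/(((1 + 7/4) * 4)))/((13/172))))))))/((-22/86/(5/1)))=-599837417793220/20449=-29333337463.60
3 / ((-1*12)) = -0.25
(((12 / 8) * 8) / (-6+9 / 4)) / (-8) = 2 / 5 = 0.40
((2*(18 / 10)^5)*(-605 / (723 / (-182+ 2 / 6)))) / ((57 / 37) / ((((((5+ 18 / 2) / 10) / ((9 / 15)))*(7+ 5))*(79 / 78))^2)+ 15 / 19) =49608514888050888 / 6833788197625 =7259.30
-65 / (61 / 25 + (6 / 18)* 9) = -11.95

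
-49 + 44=-5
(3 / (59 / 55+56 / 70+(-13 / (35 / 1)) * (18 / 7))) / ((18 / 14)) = 18865 / 7419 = 2.54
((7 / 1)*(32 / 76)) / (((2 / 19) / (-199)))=-5572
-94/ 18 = -47/ 9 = -5.22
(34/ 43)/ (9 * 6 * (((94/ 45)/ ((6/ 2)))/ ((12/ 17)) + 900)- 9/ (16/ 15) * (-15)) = 8160/ 503407837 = 0.00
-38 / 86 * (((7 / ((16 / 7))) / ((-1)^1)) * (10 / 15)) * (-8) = -931 / 129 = -7.22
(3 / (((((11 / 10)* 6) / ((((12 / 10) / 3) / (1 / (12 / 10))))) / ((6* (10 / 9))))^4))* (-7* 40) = -46.42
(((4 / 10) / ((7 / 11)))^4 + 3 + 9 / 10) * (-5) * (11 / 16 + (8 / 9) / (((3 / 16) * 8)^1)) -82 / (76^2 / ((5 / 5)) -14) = -2772169511813 / 106723764000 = -25.98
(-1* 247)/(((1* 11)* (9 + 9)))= -247/198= -1.25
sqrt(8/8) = 1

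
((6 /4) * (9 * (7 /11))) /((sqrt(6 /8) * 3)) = 3.31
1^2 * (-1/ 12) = -1/ 12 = -0.08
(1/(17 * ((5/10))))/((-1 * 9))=-2/153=-0.01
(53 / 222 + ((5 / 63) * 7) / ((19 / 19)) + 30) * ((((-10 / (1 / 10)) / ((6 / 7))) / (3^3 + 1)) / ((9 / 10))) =-2563625 / 17982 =-142.57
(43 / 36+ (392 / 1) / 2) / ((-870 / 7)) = -49693 / 31320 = -1.59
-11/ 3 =-3.67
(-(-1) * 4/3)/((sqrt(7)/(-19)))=-76 * sqrt(7)/21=-9.58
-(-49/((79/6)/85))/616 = 1785/3476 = 0.51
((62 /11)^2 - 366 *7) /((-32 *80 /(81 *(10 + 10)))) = 12399399 /7744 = 1601.16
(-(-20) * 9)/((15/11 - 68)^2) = 21780/537289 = 0.04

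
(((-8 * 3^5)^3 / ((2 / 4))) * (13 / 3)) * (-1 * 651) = 41449745046528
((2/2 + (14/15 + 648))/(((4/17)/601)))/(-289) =-5859149/1020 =-5744.26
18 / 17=1.06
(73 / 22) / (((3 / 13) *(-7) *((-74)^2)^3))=-949 / 75863398461312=-0.00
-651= -651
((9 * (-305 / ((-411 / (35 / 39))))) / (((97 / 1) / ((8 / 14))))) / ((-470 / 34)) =-20740 / 8119579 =-0.00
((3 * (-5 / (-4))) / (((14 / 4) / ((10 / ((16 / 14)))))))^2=5625 / 64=87.89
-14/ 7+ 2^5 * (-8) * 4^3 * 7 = -114690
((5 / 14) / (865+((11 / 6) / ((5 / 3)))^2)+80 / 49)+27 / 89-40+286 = 93659025379 / 377754181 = 247.94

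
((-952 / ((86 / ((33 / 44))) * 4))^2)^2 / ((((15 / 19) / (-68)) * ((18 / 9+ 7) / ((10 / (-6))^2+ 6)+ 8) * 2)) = -88.56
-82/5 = -16.40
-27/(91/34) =-10.09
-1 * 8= -8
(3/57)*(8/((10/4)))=16/95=0.17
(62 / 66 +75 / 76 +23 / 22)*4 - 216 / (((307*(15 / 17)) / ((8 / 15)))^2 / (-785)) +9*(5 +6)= 274649923578 / 2462255125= 111.54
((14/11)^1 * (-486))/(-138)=1134/253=4.48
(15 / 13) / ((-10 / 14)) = -21 / 13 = -1.62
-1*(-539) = 539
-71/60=-1.18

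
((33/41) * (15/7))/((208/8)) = 495/7462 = 0.07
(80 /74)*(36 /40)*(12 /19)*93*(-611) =-24547536 /703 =-34918.26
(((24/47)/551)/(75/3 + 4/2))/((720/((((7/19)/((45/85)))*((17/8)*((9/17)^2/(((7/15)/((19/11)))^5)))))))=115745625/8432792699408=0.00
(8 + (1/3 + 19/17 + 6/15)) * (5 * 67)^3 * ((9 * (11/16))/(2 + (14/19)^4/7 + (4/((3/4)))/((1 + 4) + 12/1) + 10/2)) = 1384589336154975/4444511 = 311527935.50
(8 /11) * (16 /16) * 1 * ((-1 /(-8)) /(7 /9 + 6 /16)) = 72 /913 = 0.08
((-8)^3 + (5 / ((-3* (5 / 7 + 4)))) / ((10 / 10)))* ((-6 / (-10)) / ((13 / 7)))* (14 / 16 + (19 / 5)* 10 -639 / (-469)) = -7657702033 / 1149720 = -6660.49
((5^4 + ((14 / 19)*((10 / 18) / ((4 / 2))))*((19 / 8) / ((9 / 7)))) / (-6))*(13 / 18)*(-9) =5268185 / 7776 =677.49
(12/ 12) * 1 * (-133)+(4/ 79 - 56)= -14927/ 79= -188.95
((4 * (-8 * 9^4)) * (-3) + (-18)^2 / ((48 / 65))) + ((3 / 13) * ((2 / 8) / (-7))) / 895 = 51334355913 / 81445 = 630294.75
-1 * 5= -5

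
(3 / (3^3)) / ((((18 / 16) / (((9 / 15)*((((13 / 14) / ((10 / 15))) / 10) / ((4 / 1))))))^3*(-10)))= -2197 / 30870000000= -0.00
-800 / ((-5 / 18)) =2880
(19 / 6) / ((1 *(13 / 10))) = 95 / 39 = 2.44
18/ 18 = 1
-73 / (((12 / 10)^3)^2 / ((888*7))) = -295421875 / 1944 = -151965.99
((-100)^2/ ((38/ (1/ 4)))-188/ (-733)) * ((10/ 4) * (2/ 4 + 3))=16096885/ 27854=577.90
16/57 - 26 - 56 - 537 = -35267/57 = -618.72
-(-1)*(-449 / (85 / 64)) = -28736 / 85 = -338.07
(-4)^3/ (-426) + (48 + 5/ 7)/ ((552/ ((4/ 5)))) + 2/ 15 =8097/ 22862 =0.35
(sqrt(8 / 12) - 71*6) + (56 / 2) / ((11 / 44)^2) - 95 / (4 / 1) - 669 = -2683 / 4 + sqrt(6) / 3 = -669.93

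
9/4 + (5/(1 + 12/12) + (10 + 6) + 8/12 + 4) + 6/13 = 4037/156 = 25.88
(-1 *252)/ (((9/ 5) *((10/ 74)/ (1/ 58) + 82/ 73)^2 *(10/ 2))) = -0.35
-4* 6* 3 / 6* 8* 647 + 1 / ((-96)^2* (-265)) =-151692410881 / 2442240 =-62112.00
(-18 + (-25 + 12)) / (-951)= 31 / 951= 0.03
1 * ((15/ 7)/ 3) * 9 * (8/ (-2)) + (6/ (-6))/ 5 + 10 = -557/ 35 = -15.91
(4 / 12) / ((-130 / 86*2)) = -43 / 390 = -0.11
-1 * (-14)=14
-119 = -119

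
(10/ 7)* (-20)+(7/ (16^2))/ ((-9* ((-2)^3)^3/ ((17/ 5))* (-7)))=-1179648119/ 41287680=-28.57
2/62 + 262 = 8123/31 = 262.03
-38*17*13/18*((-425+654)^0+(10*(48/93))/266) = -103207/217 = -475.61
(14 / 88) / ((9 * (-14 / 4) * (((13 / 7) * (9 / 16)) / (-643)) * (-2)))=-18004 / 11583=-1.55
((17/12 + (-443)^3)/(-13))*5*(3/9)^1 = 5216298335/468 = 11145936.61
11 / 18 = 0.61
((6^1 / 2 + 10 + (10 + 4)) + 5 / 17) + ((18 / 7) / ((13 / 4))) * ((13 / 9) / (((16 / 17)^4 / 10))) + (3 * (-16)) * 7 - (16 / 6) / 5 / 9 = -19359034477 / 65802240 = -294.20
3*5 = 15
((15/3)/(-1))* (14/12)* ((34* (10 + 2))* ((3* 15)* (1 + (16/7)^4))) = -1039436100/343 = -3030425.95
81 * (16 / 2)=648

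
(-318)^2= 101124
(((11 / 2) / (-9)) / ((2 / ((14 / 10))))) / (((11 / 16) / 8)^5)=-60129542144 / 658845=-91265.08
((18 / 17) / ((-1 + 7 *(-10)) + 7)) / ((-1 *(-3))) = -3 / 544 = -0.01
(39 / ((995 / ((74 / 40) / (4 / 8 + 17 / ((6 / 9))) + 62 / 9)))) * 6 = 32573 / 19900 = 1.64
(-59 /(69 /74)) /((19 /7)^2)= -213934 /24909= -8.59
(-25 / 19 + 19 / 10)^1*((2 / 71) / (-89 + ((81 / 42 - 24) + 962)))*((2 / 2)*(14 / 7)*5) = 1036 / 5356879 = 0.00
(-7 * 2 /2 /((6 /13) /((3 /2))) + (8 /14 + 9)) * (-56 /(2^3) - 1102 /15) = 148461 /140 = 1060.44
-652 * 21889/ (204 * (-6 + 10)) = -3567907/ 204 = -17489.74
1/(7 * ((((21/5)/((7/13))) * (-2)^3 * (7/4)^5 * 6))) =-320/13764933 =-0.00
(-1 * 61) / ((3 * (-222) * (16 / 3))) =61 / 3552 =0.02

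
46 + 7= 53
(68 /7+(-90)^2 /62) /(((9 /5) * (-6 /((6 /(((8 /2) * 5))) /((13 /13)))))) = -15229 /3906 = -3.90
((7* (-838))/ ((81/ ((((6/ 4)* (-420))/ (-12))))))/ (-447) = 102655/ 12069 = 8.51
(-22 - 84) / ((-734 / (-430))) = -62.10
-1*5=-5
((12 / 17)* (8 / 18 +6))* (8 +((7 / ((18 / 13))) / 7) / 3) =51620 / 1377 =37.49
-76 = -76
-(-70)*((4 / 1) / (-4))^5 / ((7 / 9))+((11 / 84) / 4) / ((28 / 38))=-423151 / 4704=-89.96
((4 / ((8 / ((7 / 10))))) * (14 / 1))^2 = 2401 / 100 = 24.01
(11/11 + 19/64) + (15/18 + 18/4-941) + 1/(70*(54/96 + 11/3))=-1274625287/1364160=-934.37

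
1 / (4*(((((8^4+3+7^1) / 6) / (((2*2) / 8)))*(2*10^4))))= 3 / 328480000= 0.00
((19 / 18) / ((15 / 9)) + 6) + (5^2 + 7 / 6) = 164 / 5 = 32.80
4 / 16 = 1 / 4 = 0.25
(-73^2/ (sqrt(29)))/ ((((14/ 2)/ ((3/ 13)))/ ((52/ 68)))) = -15987 *sqrt(29)/ 3451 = -24.95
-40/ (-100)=2/ 5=0.40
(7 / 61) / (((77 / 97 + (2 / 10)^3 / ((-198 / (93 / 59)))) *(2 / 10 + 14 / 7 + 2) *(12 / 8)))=157382500 / 6858243969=0.02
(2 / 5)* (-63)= -126 / 5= -25.20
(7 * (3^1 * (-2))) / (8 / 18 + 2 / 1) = -189 / 11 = -17.18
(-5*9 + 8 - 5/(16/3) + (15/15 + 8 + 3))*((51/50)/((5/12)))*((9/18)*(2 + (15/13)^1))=-520659/5200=-100.13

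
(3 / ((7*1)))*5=15 / 7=2.14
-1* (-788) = 788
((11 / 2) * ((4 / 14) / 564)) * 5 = 55 / 3948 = 0.01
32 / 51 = 0.63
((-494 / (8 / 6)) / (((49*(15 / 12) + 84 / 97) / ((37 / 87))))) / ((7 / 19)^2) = -640040726 / 34247521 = -18.69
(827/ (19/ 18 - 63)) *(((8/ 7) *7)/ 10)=-59544/ 5575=-10.68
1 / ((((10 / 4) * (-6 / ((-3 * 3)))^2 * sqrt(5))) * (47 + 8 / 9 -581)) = -81 * sqrt(5) / 239900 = -0.00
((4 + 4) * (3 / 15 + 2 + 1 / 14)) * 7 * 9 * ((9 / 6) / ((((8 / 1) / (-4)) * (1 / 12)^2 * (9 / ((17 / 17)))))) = -68688 / 5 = -13737.60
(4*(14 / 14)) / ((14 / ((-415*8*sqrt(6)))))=-6640*sqrt(6) / 7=-2323.52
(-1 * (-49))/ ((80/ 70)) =343/ 8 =42.88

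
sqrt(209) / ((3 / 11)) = 11 * sqrt(209) / 3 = 53.01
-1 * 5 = -5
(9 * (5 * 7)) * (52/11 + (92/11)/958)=7860510/5269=1491.84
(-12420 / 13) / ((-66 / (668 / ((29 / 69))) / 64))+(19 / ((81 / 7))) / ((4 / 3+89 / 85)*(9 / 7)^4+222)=110362315924106075 / 74951264817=1472454.35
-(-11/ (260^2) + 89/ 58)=-3007881/ 1960400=-1.53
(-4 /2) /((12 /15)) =-5 /2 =-2.50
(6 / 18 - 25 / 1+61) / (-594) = -0.06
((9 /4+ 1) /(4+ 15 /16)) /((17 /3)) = 156 /1343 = 0.12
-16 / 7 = -2.29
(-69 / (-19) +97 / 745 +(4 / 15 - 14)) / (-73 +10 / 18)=635163 / 4614530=0.14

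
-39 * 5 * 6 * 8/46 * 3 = -14040/23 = -610.43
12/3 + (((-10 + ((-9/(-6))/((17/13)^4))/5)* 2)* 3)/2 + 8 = -14776731/835210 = -17.69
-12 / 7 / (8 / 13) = -2.79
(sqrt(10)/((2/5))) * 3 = 15 * sqrt(10)/2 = 23.72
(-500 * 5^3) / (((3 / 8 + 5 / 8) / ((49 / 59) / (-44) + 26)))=-1053859375 / 649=-1623820.30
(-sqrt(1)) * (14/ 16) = -7/ 8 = -0.88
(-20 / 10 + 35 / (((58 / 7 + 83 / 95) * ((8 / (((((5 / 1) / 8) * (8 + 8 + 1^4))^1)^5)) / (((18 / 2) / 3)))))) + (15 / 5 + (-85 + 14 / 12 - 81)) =928666915919759 / 4790157312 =193869.82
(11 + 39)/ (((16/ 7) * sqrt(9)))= 175/ 24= 7.29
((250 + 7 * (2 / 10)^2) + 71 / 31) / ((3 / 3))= 195742 / 775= 252.57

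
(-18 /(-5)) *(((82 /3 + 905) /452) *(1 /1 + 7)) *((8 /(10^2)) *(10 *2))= 268512 /2825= 95.05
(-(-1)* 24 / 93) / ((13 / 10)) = 80 / 403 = 0.20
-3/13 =-0.23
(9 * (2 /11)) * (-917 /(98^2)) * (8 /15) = -1572 /18865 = -0.08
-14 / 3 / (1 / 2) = -28 / 3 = -9.33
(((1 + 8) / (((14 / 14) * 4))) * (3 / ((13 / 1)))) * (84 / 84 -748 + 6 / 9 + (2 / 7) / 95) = -1030797 / 2660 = -387.52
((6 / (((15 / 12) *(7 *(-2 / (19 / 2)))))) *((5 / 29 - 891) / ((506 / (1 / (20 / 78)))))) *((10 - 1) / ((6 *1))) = 86143473 / 2567950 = 33.55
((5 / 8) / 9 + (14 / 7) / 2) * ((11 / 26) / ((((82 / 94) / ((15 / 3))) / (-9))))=-199045 / 8528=-23.34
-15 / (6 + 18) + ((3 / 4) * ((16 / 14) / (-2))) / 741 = -8653 / 13832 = -0.63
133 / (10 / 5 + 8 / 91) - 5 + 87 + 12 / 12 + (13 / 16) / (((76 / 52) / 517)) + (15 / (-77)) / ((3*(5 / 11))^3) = 207815651 / 478800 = 434.03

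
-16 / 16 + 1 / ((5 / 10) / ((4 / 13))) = -0.38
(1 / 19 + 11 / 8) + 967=147201 / 152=968.43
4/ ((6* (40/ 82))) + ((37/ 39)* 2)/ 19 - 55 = -396683/ 7410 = -53.53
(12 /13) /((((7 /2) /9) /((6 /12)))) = 1.19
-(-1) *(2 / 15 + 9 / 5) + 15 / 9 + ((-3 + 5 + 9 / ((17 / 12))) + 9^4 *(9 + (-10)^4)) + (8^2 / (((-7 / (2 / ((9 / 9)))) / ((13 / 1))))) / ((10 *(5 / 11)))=195365300751 / 2975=65669008.66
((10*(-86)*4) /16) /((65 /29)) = -1247 /13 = -95.92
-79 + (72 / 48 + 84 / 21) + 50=-47 / 2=-23.50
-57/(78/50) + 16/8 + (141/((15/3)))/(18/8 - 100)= -885127/25415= -34.83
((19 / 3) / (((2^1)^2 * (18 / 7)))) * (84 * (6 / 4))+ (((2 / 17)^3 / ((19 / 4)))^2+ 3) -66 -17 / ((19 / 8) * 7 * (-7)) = 75468113498839 / 5123633496492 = 14.73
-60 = -60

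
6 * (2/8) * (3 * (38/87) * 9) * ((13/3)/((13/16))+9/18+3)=9063/58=156.26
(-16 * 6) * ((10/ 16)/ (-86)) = 30/ 43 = 0.70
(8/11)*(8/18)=32/99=0.32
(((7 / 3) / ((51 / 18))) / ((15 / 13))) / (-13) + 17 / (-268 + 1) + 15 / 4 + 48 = 1562367 / 30260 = 51.63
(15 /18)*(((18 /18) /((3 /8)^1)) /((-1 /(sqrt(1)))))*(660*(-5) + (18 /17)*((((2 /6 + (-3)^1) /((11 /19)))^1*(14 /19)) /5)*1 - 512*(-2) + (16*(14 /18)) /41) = 5058.70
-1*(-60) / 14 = 30 / 7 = 4.29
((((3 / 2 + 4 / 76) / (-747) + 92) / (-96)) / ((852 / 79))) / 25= -206304787 / 58043692800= -0.00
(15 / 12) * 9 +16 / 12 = 151 / 12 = 12.58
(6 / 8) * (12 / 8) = 9 / 8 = 1.12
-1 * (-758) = 758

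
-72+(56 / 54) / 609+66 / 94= -7871311 / 110403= -71.30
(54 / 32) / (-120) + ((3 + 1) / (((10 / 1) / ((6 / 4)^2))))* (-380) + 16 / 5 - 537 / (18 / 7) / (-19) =-11958977 / 36480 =-327.82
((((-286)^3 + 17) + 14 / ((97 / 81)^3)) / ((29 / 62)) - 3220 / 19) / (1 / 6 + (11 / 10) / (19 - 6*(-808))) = -918083552265436943835 / 3063562157716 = -299678447.83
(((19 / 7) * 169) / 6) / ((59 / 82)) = 131651 / 1239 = 106.26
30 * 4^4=7680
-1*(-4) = 4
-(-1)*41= 41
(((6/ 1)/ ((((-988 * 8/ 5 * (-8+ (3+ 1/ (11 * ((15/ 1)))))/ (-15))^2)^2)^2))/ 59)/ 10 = 329999218378515279293060302734375/ 191005185506093017734516197318734002798137302242163687424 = 0.00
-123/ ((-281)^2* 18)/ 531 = -41/ 251569746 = -0.00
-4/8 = -1/2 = -0.50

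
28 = 28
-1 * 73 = -73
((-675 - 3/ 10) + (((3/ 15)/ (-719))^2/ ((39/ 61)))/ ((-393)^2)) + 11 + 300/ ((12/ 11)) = -60612458056931893/ 155696013503550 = -389.30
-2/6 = -1/3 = -0.33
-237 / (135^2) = -79 / 6075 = -0.01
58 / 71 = 0.82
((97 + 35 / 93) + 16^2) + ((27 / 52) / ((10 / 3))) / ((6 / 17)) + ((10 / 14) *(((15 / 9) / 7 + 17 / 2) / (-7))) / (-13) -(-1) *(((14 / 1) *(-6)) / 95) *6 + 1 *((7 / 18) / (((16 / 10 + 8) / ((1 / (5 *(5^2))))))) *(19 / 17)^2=5714899474028287 / 16394733482400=348.58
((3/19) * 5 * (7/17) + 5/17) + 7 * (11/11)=2461/323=7.62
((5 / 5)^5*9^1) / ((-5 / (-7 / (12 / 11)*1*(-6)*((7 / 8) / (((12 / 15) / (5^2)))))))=-121275 / 64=-1894.92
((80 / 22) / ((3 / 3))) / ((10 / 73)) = 292 / 11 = 26.55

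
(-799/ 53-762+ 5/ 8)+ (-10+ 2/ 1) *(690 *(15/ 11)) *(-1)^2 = -38728565/ 4664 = -8303.72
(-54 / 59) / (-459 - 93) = 9 / 5428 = 0.00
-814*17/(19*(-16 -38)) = 6919/513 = 13.49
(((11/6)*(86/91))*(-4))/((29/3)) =-1892/2639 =-0.72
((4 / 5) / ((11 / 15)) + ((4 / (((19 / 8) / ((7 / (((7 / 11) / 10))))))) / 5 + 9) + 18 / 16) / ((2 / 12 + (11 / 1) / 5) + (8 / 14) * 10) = 8474025 / 1418692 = 5.97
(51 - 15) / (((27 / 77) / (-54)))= -5544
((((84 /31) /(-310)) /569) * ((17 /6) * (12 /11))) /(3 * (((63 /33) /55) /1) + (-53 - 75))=15708 /42310439993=0.00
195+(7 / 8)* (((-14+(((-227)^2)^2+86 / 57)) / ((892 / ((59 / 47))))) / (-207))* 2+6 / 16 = -62120375933731 / 1978645104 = -31395.41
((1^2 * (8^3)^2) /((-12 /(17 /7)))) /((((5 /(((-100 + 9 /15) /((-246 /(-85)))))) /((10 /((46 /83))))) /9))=55806427136 /943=59179668.22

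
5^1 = 5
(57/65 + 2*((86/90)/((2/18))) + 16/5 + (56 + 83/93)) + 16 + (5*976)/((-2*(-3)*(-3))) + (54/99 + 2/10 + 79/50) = -348333247/1994850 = -174.62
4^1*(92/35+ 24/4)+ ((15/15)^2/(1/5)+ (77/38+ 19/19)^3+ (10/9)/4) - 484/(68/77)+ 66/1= -121811184547/293839560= -414.55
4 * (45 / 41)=180 / 41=4.39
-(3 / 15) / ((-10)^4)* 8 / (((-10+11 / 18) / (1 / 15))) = 3 / 2640625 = 0.00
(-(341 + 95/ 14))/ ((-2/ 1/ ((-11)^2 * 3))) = 1767447/ 28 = 63123.11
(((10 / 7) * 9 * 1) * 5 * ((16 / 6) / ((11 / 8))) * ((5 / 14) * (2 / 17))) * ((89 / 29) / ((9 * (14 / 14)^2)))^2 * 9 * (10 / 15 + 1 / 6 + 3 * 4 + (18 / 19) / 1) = 99551128000 / 1317740193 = 75.55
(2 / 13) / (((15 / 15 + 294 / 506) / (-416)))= -1012 / 25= -40.48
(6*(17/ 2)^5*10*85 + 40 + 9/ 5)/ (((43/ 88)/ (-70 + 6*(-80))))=-10952423956870/ 43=-254707533880.70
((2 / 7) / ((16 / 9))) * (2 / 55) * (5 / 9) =1 / 308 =0.00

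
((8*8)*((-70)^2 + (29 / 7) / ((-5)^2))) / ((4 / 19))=260688816 / 175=1489650.38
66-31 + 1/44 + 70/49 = 11227/308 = 36.45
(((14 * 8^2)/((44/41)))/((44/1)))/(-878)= -1148/53119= -0.02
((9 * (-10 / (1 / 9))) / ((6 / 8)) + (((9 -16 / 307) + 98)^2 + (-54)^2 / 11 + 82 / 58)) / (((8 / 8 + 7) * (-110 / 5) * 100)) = -159712895923 / 264575792800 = -0.60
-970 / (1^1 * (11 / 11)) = -970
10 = 10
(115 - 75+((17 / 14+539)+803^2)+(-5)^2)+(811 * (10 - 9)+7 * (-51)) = 9042155 / 14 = 645868.21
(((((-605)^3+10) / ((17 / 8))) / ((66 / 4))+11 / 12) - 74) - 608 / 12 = -14172765055 / 2244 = -6315848.95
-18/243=-2/27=-0.07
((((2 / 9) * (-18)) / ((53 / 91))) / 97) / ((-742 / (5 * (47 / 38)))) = 3055 / 5176987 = 0.00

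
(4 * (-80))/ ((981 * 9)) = -320/ 8829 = -0.04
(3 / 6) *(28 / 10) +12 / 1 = 13.40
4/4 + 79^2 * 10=62411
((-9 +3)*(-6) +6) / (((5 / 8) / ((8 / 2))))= 1344 / 5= 268.80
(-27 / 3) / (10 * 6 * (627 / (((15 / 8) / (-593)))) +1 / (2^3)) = 72 / 95183615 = 0.00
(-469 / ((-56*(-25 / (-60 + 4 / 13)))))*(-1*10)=-12998 / 65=-199.97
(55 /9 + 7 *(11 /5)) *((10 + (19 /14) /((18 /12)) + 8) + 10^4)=203664296 /945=215517.77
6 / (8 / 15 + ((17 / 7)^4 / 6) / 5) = 3.54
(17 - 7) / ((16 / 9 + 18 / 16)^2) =1.19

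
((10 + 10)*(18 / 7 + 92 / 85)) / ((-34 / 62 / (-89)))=23992264 / 2023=11859.74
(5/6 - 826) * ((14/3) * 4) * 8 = -1109024/9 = -123224.89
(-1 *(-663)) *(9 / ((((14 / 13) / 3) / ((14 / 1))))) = 232713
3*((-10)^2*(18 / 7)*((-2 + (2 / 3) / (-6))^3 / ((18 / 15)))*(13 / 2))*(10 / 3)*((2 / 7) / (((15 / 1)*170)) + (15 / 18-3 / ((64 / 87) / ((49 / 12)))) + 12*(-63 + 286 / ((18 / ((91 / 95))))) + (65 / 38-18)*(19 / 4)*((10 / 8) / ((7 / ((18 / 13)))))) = 3098263628481325 / 38864448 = 79719738.42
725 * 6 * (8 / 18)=5800 / 3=1933.33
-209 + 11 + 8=-190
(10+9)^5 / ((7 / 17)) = 42093683 / 7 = 6013383.29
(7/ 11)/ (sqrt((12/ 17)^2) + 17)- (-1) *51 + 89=66237/ 473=140.04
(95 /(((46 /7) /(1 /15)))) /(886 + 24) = 19 /17940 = 0.00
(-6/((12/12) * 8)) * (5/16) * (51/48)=-255/1024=-0.25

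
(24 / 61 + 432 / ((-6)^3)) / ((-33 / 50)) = 4900 / 2013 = 2.43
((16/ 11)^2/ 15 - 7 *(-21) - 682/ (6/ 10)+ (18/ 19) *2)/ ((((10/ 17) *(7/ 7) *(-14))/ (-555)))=-3060395097/ 45980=-66559.27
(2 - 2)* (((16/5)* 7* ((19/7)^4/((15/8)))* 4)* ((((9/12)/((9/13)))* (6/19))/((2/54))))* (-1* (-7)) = 0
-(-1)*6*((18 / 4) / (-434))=-27 / 434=-0.06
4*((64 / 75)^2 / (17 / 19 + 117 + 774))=155648 / 47660625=0.00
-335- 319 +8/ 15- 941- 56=-24757/ 15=-1650.47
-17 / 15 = -1.13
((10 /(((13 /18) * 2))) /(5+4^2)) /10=3 /91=0.03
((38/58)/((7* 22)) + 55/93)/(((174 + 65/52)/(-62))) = -989588/4695999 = -0.21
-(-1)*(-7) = -7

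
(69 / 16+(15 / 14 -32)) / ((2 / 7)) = -2981 / 32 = -93.16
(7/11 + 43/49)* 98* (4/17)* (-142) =-54528/11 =-4957.09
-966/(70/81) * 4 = -4471.20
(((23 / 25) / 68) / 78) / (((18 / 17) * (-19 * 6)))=-23 / 16005600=-0.00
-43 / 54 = -0.80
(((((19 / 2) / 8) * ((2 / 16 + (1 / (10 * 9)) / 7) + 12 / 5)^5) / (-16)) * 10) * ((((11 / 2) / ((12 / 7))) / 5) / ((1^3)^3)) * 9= -2186857756635503550863 / 4955453050060800000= -441.30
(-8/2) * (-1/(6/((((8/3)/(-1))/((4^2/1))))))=-1/9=-0.11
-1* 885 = -885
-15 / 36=-5 / 12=-0.42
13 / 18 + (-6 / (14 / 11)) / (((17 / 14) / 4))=-4531 / 306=-14.81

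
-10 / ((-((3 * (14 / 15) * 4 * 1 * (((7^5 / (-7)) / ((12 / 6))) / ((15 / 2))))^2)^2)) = 158203125 / 163414561377509378048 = 0.00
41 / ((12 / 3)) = 41 / 4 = 10.25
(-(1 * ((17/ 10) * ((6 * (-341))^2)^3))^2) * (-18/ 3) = 2332687995110307930209143164440854786676736/ 25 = 93307519804412317208365730000000000000000.00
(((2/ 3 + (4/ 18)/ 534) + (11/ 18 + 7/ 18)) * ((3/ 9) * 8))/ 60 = 8012/ 108135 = 0.07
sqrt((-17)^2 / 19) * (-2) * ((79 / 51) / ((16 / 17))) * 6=-1343 * sqrt(19) / 76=-77.03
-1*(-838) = 838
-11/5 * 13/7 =-143/35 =-4.09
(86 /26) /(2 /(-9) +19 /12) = 1548 /637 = 2.43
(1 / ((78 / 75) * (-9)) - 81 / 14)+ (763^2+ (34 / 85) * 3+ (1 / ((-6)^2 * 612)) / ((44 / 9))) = 28531267257607 / 49008960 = 582164.31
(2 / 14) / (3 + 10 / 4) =2 / 77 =0.03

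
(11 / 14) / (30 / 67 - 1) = -737 / 518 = -1.42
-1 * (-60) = 60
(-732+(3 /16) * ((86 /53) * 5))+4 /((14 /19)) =-2151949 /2968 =-725.05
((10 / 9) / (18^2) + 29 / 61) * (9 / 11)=42587 / 108702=0.39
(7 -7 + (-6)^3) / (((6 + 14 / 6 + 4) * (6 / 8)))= -864 / 37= -23.35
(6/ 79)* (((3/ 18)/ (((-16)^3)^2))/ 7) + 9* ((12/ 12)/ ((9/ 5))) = 46389002241/ 9277800448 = 5.00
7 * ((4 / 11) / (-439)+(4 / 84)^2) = 3065 / 304227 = 0.01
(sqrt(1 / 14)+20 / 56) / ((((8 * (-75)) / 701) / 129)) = -30143 / 560 - 30143 * sqrt(14) / 2800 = -94.11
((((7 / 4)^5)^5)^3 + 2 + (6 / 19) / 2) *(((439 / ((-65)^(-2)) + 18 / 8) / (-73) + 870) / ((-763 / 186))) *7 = 30535843955287594675972901805689008726472944988895633878813944247185363917 / 431551175852730265396069695438566046407505565712384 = 70758337976833960315372.75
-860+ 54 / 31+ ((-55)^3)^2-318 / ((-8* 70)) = 240267953180249 / 8680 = 27680639767.31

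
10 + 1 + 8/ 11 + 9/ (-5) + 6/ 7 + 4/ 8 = 8689/ 770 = 11.28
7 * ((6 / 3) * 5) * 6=420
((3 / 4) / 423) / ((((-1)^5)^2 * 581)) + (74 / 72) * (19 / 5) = 4799209 / 1228815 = 3.91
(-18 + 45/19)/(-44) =27/76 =0.36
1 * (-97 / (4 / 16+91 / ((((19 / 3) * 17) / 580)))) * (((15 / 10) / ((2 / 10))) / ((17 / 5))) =-276450 / 633683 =-0.44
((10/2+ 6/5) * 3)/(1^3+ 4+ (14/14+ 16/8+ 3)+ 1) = 31/20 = 1.55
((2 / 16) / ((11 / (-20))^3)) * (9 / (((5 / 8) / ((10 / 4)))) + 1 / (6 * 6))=-324250 / 11979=-27.07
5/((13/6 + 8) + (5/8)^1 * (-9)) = 1.10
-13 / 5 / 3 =-13 / 15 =-0.87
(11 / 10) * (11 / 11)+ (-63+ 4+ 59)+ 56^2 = 31371 / 10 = 3137.10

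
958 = 958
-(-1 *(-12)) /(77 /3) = -0.47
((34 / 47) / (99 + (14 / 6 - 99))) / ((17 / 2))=12 / 329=0.04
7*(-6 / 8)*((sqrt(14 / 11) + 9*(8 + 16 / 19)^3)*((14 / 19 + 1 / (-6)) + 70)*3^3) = -8110884559680 / 130321-1520505*sqrt(154) / 1672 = -62249025.62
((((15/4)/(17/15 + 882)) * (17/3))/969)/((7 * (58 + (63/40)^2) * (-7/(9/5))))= -18000/1193447915933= -0.00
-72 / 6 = -12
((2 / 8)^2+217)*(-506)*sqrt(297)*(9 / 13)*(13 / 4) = -4258886.44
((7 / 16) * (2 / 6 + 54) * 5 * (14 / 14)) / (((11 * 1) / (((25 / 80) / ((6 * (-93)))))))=-28525 / 4713984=-0.01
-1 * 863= -863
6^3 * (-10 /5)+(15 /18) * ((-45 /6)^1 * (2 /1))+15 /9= -2657 /6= -442.83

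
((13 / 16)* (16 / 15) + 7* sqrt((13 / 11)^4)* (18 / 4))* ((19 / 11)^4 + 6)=35528714117 / 53146830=668.50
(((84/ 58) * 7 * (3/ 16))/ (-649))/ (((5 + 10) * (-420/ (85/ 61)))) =119/ 183692960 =0.00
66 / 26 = 33 / 13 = 2.54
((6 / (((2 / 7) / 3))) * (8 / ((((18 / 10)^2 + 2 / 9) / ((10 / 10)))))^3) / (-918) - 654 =-5262606567402 / 8036395363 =-654.85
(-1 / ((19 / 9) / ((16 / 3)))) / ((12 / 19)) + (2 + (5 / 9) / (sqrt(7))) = -1.79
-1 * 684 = -684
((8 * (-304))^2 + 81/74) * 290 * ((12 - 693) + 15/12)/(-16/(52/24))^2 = -21380540219.03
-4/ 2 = -2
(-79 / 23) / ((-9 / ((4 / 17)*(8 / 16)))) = 0.04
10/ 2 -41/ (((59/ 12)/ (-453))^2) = -1211536531/ 3481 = -348042.67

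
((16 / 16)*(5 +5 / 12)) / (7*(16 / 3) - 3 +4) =13 / 92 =0.14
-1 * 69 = -69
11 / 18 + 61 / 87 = 685 / 522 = 1.31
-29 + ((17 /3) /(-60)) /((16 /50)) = -8437 /288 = -29.30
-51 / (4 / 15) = -765 / 4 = -191.25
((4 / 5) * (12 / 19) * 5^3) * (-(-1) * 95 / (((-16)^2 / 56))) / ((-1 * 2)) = -2625 / 4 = -656.25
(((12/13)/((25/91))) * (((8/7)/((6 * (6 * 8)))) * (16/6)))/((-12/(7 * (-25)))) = 0.52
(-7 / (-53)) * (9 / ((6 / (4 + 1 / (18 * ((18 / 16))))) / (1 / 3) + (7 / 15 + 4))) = 154980 / 1161919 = 0.13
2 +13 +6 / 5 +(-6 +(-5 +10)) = 76 / 5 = 15.20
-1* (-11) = 11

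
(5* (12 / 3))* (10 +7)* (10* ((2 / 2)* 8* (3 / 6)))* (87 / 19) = 1183200 / 19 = 62273.68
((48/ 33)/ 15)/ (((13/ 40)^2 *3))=5120/ 16731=0.31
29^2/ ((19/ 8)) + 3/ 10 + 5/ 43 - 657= -2471249/ 8170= -302.48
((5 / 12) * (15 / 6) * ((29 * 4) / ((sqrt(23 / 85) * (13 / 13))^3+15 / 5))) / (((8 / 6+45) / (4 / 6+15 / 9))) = 3116684375 / 1533158324 - 9921625 * sqrt(1955) / 4599474972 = 1.94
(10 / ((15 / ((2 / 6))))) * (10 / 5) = 4 / 9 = 0.44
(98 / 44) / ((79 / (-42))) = -1029 / 869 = -1.18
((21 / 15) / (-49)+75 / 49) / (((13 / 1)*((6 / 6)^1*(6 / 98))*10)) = 184 / 975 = 0.19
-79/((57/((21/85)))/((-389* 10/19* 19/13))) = 430234/4199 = 102.46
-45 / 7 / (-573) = 15 / 1337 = 0.01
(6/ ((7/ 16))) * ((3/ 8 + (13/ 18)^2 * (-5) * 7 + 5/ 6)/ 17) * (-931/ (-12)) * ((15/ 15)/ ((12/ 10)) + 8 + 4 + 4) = -148394351/ 8262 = -17961.07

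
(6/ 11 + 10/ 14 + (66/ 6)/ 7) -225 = -17107/ 77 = -222.17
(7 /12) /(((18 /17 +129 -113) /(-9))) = -357 /1160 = -0.31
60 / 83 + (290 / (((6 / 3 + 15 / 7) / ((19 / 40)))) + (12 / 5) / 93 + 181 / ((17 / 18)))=197399421 / 874820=225.65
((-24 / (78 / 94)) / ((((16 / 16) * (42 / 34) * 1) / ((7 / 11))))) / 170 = -188 / 2145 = -0.09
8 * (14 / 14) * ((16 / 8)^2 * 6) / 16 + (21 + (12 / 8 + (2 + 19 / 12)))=457 / 12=38.08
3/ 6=1/ 2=0.50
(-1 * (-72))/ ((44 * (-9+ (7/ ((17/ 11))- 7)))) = -102/ 715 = -0.14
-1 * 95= -95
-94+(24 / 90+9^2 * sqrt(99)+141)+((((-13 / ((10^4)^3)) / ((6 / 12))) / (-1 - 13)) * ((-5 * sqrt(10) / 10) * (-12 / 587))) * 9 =351 * sqrt(10) / 2054500000000000+709 / 15+243 * sqrt(11) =853.21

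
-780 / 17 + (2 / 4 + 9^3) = 23243 / 34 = 683.62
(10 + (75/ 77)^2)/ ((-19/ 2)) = -129830/ 112651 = -1.15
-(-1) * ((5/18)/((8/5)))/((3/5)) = 125/432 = 0.29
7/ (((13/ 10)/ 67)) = 4690/ 13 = 360.77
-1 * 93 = -93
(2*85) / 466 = 85 / 233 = 0.36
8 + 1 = 9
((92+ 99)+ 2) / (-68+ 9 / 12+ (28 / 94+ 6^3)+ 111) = 36284 / 48889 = 0.74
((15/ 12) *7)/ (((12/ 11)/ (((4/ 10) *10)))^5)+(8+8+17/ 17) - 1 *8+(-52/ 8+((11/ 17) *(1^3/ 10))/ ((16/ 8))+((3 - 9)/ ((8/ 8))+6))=119833987/ 20655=5801.69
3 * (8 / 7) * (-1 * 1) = -24 / 7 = -3.43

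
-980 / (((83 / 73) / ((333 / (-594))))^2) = -1787373245 / 7502121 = -238.25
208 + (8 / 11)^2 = 25232 / 121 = 208.53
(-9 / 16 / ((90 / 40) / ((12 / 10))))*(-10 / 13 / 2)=3 / 26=0.12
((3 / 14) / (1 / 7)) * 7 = 21 / 2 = 10.50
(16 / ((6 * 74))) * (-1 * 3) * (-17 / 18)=34 / 333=0.10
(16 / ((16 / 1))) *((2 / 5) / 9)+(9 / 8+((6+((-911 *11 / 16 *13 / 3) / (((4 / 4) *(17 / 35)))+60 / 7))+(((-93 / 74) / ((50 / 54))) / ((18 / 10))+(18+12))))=-17571255761 / 3170160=-5542.70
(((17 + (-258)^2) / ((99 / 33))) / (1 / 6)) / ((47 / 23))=3062726 / 47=65164.38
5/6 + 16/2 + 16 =149/6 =24.83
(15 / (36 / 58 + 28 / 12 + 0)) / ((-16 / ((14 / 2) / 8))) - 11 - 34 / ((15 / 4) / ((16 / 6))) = -35.46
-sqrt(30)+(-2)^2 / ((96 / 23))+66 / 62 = 1505 / 744-sqrt(30) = -3.45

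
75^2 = 5625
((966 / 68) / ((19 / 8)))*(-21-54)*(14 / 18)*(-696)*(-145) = -11373684000 / 323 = -35212643.96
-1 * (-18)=18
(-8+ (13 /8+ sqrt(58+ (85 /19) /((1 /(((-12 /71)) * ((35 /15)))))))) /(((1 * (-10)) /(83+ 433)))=6579 /20 - 258 * sqrt(102337838) /6745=-58.00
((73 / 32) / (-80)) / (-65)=73 / 166400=0.00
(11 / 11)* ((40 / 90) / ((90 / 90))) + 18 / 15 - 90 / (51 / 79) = -105392 / 765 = -137.77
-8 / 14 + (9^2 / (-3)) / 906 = -1271 / 2114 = -0.60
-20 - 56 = -76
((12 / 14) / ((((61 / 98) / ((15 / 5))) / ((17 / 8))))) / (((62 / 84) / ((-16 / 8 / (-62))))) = 22491 / 58621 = 0.38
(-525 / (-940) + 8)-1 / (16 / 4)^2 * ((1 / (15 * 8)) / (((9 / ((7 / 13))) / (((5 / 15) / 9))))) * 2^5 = 19060534 / 2227095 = 8.56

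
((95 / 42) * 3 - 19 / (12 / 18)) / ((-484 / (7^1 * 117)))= 4446 / 121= 36.74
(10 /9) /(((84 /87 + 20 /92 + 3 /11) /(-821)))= -626.68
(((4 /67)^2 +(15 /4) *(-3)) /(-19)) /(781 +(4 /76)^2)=3836879 /5062550552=0.00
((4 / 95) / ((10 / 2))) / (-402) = -2 / 95475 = -0.00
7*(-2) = -14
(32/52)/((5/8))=64/65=0.98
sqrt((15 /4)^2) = 15 /4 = 3.75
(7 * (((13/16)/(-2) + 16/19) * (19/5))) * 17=6307/32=197.09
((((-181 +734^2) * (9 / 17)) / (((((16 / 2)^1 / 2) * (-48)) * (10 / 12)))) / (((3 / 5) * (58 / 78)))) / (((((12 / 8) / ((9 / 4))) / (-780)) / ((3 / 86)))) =2571820875 / 15776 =163021.10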